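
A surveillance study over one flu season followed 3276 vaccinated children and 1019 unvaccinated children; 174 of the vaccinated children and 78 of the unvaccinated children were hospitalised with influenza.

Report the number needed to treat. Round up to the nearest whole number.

risk, vaccinated children = 174/3276 = 0.053114
risk, unvaccinated children = 78/1019 = 0.076546
absolute risk difference = 0.023432
1 / 0.023432 = 42.677 → round up → 43

43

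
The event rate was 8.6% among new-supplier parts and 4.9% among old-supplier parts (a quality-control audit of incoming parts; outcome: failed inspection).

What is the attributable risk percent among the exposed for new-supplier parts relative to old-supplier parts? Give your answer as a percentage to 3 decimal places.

AR% = (0.08600 − 0.04900) / 0.08600 = 0.4302 → 43.023%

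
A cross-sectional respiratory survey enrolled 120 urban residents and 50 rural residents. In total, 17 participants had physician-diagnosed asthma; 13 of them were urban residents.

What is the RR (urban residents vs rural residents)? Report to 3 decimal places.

RR: 1.354

urban residents without the outcome: 120 − 13 = 107
rural residents with the outcome: 17 − 13 = 4
rural residents without the outcome: 50 − 4 = 46
risk, urban residents = 13/120 = 0.1083
risk, rural residents = 4/50 = 0.0800
RR = 0.1083 / 0.0800 = 1.354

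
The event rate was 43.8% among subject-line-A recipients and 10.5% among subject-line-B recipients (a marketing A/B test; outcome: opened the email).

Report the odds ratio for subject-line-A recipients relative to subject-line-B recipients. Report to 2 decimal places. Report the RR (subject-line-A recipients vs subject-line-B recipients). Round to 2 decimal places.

OR = 6.64; RR = 4.17

odds, subject-line-A recipients = 0.4380/0.5620 = 0.7794
odds, subject-line-B recipients = 0.1050/0.8950 = 0.1173
OR = 0.7794 / 0.1173 = 6.64
RR = 0.4380 / 0.1050 = 4.17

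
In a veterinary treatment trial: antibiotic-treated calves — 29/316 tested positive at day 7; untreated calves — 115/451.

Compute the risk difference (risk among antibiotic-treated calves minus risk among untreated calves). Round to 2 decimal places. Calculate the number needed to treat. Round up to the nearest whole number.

risk, antibiotic-treated calves = 29/316 = 0.0918
risk, untreated calves = 115/451 = 0.2550
risk difference = 0.0918 − 0.2550 = -0.16
absolute risk difference = 0.163217
1 / 0.163217 = 6.127 → round up → 7

RD = -0.16; NNT = 7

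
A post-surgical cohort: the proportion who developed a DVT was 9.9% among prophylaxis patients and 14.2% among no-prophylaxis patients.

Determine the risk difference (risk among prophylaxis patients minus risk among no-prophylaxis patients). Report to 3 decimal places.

risk difference = 0.0990 − 0.1420 = -0.043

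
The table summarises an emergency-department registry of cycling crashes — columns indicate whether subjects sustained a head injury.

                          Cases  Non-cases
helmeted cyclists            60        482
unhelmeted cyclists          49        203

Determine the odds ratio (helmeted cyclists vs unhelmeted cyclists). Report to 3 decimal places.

OR ≈ 0.516

odds, helmeted cyclists = 60/482 = 0.1245
odds, unhelmeted cyclists = 49/203 = 0.2414
OR = 0.1245 / 0.2414 = 0.516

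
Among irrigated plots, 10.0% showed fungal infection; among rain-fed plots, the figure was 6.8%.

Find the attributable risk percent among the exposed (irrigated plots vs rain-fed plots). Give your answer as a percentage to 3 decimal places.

AR% = (0.1000 − 0.0680) / 0.1000 = 0.3200 → 32.000%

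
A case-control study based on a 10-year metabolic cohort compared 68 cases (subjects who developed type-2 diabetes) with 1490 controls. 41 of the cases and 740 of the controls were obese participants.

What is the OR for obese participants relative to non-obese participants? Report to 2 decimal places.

odds, obese participants = 41/740 = 0.05541
odds, non-obese participants = 27/750 = 0.03600
OR = 0.05541 / 0.03600 = 1.54

1.54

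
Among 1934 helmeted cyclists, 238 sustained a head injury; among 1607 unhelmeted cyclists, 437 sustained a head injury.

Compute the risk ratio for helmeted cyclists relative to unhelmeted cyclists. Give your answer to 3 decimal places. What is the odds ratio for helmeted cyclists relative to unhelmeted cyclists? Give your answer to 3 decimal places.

RR = 0.453; OR = 0.376

risk, helmeted cyclists = 238/1934 = 0.1231
risk, unhelmeted cyclists = 437/1607 = 0.2719
RR = 0.1231 / 0.2719 = 0.453
OR = (238 × 1170) / (1696 × 437) = 278460/741152 ≈ 0.376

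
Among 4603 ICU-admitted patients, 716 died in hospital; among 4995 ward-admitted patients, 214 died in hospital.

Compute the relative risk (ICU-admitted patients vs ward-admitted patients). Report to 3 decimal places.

3.631

risk, ICU-admitted patients = 716/4603 = 0.15555
risk, ward-admitted patients = 214/4995 = 0.04284
RR = 0.15555 / 0.04284 = 3.631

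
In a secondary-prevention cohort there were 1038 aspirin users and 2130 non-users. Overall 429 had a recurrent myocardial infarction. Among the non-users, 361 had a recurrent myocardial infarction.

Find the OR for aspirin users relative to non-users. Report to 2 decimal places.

0.34

aspirin users with the outcome: 429 − 361 = 68
aspirin users without the outcome: 1038 − 68 = 970
non-users without the outcome: 2130 − 361 = 1769
OR = (68 × 1769) / (970 × 361) = 120292/350170 ≈ 0.34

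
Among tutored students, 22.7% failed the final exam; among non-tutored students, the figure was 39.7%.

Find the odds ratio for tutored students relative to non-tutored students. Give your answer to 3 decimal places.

odds, tutored students = 0.2270/0.7730 = 0.2937
odds, non-tutored students = 0.3970/0.6030 = 0.6584
OR = 0.2937 / 0.6584 = 0.446

OR ≈ 0.446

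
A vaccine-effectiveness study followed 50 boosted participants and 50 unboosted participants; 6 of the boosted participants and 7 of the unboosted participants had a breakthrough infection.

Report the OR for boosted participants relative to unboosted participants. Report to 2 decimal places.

OR: 0.84

odds, boosted participants = 6/44 = 0.1364
odds, unboosted participants = 7/43 = 0.1628
OR = 0.1364 / 0.1628 = 0.84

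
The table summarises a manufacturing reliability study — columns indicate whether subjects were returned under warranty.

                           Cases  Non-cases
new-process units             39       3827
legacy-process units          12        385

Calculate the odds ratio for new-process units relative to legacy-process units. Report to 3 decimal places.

OR = (39 × 385) / (3827 × 12) = 15015/45924 ≈ 0.327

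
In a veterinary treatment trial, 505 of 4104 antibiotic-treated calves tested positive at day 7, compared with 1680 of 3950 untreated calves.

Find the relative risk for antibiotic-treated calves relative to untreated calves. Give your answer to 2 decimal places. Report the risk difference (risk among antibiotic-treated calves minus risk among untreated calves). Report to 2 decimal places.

RR = 0.29; RD = -0.30

risk, antibiotic-treated calves = 505/4104 = 0.1231
risk, untreated calves = 1680/3950 = 0.4253
RR = 0.1231 / 0.4253 = 0.29
risk difference = 0.1231 − 0.4253 = -0.30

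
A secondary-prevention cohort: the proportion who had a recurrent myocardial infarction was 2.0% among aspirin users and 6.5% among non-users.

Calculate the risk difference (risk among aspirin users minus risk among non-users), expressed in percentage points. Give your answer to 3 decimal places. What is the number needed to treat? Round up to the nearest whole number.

risk difference = 0.02000 − 0.06500 = -0.04500 → -4.500 percentage points
absolute risk difference = 0.045000
1 / 0.045000 = 22.222 → round up → 23

RD = -4.500; NNT = 23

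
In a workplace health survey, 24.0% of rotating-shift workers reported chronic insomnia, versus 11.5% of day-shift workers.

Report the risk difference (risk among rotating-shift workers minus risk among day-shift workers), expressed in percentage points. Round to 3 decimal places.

risk difference = 0.2400 − 0.1150 = 0.1250 → 12.500 percentage points

RD: 12.500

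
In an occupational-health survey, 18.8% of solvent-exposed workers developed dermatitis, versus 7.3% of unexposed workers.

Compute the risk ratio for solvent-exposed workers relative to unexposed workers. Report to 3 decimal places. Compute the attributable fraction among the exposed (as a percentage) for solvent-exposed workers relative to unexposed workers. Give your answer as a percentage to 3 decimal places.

RR = 0.1880 / 0.0730 = 2.575
AR% = (0.1880 − 0.0730) / 0.1880 = 0.6117 → 61.170%

RR = 2.575; AR% = 61.170%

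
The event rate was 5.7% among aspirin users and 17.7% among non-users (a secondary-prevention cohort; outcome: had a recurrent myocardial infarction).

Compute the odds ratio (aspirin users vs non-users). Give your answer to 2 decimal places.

odds, aspirin users = 0.0570/0.9430 = 0.0604
odds, non-users = 0.1770/0.8230 = 0.2151
OR = 0.0604 / 0.2151 = 0.28

OR ≈ 0.28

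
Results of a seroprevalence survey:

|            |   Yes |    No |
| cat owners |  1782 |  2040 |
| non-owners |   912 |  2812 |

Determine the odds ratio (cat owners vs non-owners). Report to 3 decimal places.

OR = (1782 × 2812) / (2040 × 912) = 5010984/1860480 ≈ 2.693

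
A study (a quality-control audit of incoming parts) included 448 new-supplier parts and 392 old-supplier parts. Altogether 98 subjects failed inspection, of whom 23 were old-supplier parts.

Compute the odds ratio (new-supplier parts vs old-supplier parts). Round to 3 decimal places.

3.226

new-supplier parts with the outcome: 98 − 23 = 75
new-supplier parts without the outcome: 448 − 75 = 373
old-supplier parts without the outcome: 392 − 23 = 369
OR = (75 × 369) / (373 × 23) = 27675/8579 ≈ 3.226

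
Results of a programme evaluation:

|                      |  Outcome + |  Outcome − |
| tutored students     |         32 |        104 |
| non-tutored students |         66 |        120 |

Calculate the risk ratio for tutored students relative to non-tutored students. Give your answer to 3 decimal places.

RR ≈ 0.663

risk, tutored students = 32/136 = 0.2353
risk, non-tutored students = 66/186 = 0.3548
RR = 0.2353 / 0.3548 = 0.663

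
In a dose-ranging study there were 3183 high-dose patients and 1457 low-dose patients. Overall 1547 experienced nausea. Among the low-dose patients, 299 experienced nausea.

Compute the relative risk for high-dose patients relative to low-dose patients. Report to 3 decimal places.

1.911

high-dose patients with the outcome: 1547 − 299 = 1248
high-dose patients without the outcome: 3183 − 1248 = 1935
low-dose patients without the outcome: 1457 − 299 = 1158
risk, high-dose patients = 1248/3183 = 0.3921
risk, low-dose patients = 299/1457 = 0.2052
RR = 0.3921 / 0.2052 = 1.911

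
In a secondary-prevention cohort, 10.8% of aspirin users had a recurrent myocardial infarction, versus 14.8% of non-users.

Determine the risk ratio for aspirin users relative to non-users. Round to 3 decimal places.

RR = 0.1080 / 0.1480 = 0.730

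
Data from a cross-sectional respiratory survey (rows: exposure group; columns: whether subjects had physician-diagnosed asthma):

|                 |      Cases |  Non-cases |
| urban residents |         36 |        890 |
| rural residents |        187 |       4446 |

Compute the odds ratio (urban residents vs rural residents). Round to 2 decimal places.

OR = (36 × 4446) / (890 × 187) = 160056/166430 ≈ 0.96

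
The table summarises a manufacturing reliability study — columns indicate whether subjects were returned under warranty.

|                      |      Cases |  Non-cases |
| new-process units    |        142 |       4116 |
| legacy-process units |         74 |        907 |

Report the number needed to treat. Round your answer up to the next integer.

risk, new-process units = 142/4258 = 0.033349
risk, legacy-process units = 74/981 = 0.075433
absolute risk difference = 0.042084
1 / 0.042084 = 23.762 → round up → 24

NNT = 24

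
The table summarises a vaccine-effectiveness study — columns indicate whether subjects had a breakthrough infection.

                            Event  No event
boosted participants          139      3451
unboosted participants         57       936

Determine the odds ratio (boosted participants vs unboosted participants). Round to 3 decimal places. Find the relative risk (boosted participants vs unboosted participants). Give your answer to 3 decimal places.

OR = (139 × 936) / (3451 × 57) = 130104/196707 ≈ 0.661
risk, boosted participants = 139/3590 = 0.03872
risk, unboosted participants = 57/993 = 0.05740
RR = 0.03872 / 0.05740 = 0.675

OR = 0.661; RR = 0.675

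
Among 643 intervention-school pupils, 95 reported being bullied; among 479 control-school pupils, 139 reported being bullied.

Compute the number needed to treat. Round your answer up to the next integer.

NNT ≈ 8

risk, intervention-school pupils = 95/643 = 0.147745
risk, control-school pupils = 139/479 = 0.290188
absolute risk difference = 0.142443
1 / 0.142443 = 7.020 → round up → 8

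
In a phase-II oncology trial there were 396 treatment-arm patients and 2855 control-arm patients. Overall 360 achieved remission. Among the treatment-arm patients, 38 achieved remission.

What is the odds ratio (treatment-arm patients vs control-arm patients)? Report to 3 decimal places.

OR: 0.835

treatment-arm patients without the outcome: 396 − 38 = 358
control-arm patients with the outcome: 360 − 38 = 322
control-arm patients without the outcome: 2855 − 322 = 2533
odds, treatment-arm patients = 38/358 = 0.1061
odds, control-arm patients = 322/2533 = 0.1271
OR = 0.1061 / 0.1271 = 0.835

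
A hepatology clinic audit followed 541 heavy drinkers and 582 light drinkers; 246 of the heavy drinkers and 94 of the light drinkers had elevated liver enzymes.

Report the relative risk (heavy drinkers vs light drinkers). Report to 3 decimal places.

2.815

risk, heavy drinkers = 246/541 = 0.4547
risk, light drinkers = 94/582 = 0.1615
RR = 0.4547 / 0.1615 = 2.815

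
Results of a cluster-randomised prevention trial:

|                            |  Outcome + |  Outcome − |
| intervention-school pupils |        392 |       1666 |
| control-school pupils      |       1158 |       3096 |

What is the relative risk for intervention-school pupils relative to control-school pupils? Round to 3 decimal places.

RR: 0.700

risk, intervention-school pupils = 392/2058 = 0.1905
risk, control-school pupils = 1158/4254 = 0.2722
RR = 0.1905 / 0.2722 = 0.700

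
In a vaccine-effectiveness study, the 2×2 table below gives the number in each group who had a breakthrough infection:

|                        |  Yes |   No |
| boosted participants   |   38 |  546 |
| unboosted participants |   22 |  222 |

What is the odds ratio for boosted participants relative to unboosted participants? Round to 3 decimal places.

OR = (38 × 222) / (546 × 22) = 8436/12012 ≈ 0.702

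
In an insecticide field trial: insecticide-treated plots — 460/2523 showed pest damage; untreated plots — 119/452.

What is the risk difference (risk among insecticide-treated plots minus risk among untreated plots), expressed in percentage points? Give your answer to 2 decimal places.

RD = -8.10

risk, insecticide-treated plots = 460/2523 = 0.1823
risk, untreated plots = 119/452 = 0.2633
risk difference = 0.1823 − 0.2633 = -0.0810 → -8.10 percentage points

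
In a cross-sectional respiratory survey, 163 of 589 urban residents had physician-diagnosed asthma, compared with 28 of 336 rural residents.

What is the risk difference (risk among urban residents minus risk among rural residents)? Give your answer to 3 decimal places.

risk, urban residents = 163/589 = 0.2767
risk, rural residents = 28/336 = 0.0833
risk difference = 0.2767 − 0.0833 = 0.193

0.193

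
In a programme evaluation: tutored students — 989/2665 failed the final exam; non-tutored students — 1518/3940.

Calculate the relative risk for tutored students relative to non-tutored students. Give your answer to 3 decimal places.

risk, tutored students = 989/2665 = 0.3711
risk, non-tutored students = 1518/3940 = 0.3853
RR = 0.3711 / 0.3853 = 0.963

RR = 0.963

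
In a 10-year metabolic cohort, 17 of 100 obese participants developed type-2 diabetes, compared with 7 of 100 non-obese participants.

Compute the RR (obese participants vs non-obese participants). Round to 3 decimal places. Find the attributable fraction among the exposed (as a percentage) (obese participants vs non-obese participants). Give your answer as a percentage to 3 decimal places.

RR = 2.429; AR% = 58.824%

risk, obese participants = 17/100 = 0.1700
risk, non-obese participants = 7/100 = 0.0700
RR = 0.1700 / 0.0700 = 2.429
AR% = (0.1700 − 0.0700) / 0.1700 = 0.5882 → 58.824%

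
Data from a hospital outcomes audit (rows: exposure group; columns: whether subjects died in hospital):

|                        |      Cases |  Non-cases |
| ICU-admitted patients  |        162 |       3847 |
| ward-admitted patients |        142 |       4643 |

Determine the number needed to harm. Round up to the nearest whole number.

94

risk, ICU-admitted patients = 162/4009 = 0.040409
risk, ward-admitted patients = 142/4785 = 0.029676
absolute risk difference = 0.010733
1 / 0.010733 = 93.171 → round up → 94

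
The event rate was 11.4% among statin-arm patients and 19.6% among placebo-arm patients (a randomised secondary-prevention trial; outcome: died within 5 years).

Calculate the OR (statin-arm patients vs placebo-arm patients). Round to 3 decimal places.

odds, statin-arm patients = 0.1140/0.8860 = 0.1287
odds, placebo-arm patients = 0.1960/0.8040 = 0.2438
OR = 0.1287 / 0.2438 = 0.528

0.528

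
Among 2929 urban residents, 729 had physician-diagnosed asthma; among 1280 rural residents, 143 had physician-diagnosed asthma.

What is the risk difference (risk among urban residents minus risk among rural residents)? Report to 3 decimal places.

0.137

risk, urban residents = 729/2929 = 0.2489
risk, rural residents = 143/1280 = 0.1117
risk difference = 0.2489 − 0.1117 = 0.137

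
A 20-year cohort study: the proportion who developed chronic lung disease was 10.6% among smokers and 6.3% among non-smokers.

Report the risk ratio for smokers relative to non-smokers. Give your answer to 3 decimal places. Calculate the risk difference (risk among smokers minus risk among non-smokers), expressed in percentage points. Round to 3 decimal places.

RR = 1.683; RD = 4.300

RR = 0.1060 / 0.0630 = 1.683
risk difference = 0.1060 − 0.0630 = 0.0430 → 4.300 percentage points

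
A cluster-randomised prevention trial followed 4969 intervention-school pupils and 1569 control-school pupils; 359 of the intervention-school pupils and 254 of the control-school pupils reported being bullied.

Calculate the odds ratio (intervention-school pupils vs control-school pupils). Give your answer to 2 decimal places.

OR: 0.40

odds, intervention-school pupils = 359/4610 = 0.0779
odds, control-school pupils = 254/1315 = 0.1932
OR = 0.0779 / 0.1932 = 0.40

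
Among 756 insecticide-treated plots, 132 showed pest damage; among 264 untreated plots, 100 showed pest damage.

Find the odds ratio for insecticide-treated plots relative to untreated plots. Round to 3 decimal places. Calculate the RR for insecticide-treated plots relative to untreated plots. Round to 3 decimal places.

OR = (132 × 164) / (624 × 100) = 21648/62400 ≈ 0.347
risk, insecticide-treated plots = 132/756 = 0.1746
risk, untreated plots = 100/264 = 0.3788
RR = 0.1746 / 0.3788 = 0.461

OR = 0.347; RR = 0.461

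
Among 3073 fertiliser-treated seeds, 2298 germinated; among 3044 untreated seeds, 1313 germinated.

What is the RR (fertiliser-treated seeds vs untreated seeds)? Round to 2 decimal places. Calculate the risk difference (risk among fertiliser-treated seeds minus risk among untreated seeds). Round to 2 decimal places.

risk, fertiliser-treated seeds = 2298/3073 = 0.7478
risk, untreated seeds = 1313/3044 = 0.4313
RR = 0.7478 / 0.4313 = 1.73
risk difference = 0.7478 − 0.4313 = 0.32

RR = 1.73; RD = 0.32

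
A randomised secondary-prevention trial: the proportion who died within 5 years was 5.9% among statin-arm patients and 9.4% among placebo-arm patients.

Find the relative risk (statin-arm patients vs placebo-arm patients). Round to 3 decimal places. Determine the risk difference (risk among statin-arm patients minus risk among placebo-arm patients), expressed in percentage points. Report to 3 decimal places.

RR = 0.0590 / 0.0940 = 0.628
risk difference = 0.0590 − 0.0940 = -0.0350 → -3.500 percentage points

RR = 0.628; RD = -3.500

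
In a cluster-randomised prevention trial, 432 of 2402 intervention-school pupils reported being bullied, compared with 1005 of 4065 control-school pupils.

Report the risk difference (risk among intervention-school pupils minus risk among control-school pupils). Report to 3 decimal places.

RD = -0.067

risk, intervention-school pupils = 432/2402 = 0.1799
risk, control-school pupils = 1005/4065 = 0.2472
risk difference = 0.1799 − 0.2472 = -0.067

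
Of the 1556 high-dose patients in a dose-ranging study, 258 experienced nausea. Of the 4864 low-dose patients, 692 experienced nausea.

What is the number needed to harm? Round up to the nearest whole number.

NNH: 43

risk, high-dose patients = 258/1556 = 0.165810
risk, low-dose patients = 692/4864 = 0.142270
absolute risk difference = 0.023540
1 / 0.023540 = 42.481 → round up → 43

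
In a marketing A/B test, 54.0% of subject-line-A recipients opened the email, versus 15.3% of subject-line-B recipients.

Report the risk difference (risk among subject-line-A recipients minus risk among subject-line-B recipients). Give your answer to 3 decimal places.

risk difference = 0.5400 − 0.1530 = 0.387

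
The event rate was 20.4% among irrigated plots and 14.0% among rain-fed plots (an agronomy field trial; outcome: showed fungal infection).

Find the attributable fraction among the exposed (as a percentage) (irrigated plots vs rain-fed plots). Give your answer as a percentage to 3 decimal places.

AR% = (0.2040 − 0.1400) / 0.2040 = 0.3137 → 31.373%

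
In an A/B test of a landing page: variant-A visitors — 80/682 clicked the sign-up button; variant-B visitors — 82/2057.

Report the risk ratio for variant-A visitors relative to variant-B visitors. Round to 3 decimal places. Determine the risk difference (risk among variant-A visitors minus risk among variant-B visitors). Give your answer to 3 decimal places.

RR = 2.943; RD = 0.077

risk, variant-A visitors = 80/682 = 0.11730
risk, variant-B visitors = 82/2057 = 0.03986
RR = 0.11730 / 0.03986 = 2.943
risk difference = 0.11730 − 0.03986 = 0.077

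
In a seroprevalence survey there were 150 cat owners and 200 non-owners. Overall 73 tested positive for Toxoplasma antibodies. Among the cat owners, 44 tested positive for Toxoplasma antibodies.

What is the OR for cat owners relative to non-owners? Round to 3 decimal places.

cat owners without the outcome: 150 − 44 = 106
non-owners with the outcome: 73 − 44 = 29
non-owners without the outcome: 200 − 29 = 171
odds, cat owners = 44/106 = 0.4151
odds, non-owners = 29/171 = 0.1696
OR = 0.4151 / 0.1696 = 2.448

OR ≈ 2.448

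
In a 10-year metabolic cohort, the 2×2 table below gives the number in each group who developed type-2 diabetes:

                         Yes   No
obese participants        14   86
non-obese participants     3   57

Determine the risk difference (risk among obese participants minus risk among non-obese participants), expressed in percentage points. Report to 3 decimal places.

risk, obese participants = 14/100 = 0.1400
risk, non-obese participants = 3/60 = 0.0500
risk difference = 0.1400 − 0.0500 = 0.0900 → 9.000 percentage points

RD = 9.000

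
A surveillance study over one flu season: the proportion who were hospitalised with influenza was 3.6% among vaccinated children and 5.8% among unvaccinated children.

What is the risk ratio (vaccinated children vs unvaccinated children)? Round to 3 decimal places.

RR = 0.03600 / 0.05800 = 0.621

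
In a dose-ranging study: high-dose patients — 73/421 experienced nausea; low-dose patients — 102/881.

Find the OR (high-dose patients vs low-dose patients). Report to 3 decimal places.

OR = (73 × 779) / (348 × 102) = 56867/35496 ≈ 1.602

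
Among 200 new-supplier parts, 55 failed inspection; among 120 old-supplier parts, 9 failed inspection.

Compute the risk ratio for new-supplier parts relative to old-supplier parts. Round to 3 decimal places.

RR = 3.667

risk, new-supplier parts = 55/200 = 0.2750
risk, old-supplier parts = 9/120 = 0.0750
RR = 0.2750 / 0.0750 = 3.667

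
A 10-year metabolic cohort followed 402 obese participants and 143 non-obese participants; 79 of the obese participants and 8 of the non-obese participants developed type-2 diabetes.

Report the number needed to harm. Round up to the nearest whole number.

8

risk, obese participants = 79/402 = 0.196517
risk, non-obese participants = 8/143 = 0.055944
absolute risk difference = 0.140573
1 / 0.140573 = 7.114 → round up → 8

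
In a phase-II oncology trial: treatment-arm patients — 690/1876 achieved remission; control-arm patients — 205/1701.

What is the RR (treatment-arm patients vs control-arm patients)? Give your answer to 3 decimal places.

risk, treatment-arm patients = 690/1876 = 0.3678
risk, control-arm patients = 205/1701 = 0.1205
RR = 0.3678 / 0.1205 = 3.052

3.052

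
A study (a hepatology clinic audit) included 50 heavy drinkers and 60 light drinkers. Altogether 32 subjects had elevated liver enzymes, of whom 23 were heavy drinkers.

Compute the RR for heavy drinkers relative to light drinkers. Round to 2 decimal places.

3.07

heavy drinkers without the outcome: 50 − 23 = 27
light drinkers with the outcome: 32 − 23 = 9
light drinkers without the outcome: 60 − 9 = 51
risk, heavy drinkers = 23/50 = 0.4600
risk, light drinkers = 9/60 = 0.1500
RR = 0.4600 / 0.1500 = 3.07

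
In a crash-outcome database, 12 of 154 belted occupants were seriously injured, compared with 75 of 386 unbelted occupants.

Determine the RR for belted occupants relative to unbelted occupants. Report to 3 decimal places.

risk, belted occupants = 12/154 = 0.0779
risk, unbelted occupants = 75/386 = 0.1943
RR = 0.0779 / 0.1943 = 0.401

RR = 0.401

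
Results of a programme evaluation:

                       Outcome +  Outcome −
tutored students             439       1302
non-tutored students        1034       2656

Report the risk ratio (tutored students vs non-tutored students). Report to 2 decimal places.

risk, tutored students = 439/1741 = 0.2522
risk, non-tutored students = 1034/3690 = 0.2802
RR = 0.2522 / 0.2802 = 0.90

RR: 0.90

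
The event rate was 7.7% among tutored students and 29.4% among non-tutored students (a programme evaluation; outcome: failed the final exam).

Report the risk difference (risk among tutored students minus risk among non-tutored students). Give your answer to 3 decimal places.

risk difference = 0.0770 − 0.2940 = -0.217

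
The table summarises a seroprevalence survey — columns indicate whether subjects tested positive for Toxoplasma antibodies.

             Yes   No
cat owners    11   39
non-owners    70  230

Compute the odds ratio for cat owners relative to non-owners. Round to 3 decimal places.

OR = (11 × 230) / (39 × 70) = 2530/2730 ≈ 0.927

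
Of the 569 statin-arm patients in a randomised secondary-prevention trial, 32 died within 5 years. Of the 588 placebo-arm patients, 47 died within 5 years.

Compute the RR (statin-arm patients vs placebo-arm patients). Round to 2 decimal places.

risk, statin-arm patients = 32/569 = 0.0562
risk, placebo-arm patients = 47/588 = 0.0799
RR = 0.0562 / 0.0799 = 0.70

0.70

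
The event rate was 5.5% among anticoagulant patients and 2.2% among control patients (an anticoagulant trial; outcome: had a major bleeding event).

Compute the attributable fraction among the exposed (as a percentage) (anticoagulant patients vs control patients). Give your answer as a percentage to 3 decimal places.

AR% = (0.05500 − 0.02200) / 0.05500 = 0.6000 → 60.000%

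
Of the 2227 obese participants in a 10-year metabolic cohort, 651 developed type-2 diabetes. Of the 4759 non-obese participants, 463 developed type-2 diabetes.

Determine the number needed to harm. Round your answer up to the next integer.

risk, obese participants = 651/2227 = 0.292322
risk, non-obese participants = 463/4759 = 0.097289
absolute risk difference = 0.195032
1 / 0.195032 = 5.127 → round up → 6

6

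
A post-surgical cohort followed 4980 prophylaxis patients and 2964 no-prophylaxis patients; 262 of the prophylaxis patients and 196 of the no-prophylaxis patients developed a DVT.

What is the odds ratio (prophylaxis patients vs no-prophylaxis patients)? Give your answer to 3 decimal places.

odds, prophylaxis patients = 262/4718 = 0.0555
odds, no-prophylaxis patients = 196/2768 = 0.0708
OR = 0.0555 / 0.0708 = 0.784

OR ≈ 0.784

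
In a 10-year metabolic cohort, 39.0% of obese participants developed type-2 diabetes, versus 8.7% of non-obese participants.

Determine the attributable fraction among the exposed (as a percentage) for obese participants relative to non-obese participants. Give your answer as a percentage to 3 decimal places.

AR% = (0.3900 − 0.0870) / 0.3900 = 0.7769 → 77.692%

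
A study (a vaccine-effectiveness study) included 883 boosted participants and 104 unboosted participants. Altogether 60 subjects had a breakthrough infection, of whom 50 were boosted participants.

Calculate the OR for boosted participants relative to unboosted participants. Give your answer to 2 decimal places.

OR = 0.56

boosted participants without the outcome: 883 − 50 = 833
unboosted participants with the outcome: 60 − 50 = 10
unboosted participants without the outcome: 104 − 10 = 94
OR = (50 × 94) / (833 × 10) = 4700/8330 ≈ 0.56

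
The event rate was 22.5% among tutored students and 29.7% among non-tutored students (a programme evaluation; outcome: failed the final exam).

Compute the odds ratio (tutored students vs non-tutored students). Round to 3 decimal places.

OR: 0.687

odds, tutored students = 0.2250/0.7750 = 0.2903
odds, non-tutored students = 0.2970/0.7030 = 0.4225
OR = 0.2903 / 0.4225 = 0.687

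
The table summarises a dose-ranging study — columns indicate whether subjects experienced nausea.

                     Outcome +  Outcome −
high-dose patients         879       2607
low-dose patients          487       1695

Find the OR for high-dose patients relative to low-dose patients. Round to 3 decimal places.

OR = (879 × 1695) / (2607 × 487) = 1489905/1269609 ≈ 1.174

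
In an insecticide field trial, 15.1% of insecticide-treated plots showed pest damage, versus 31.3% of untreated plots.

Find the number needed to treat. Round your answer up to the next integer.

absolute risk difference = 0.162000
1 / 0.162000 = 6.173 → round up → 7

7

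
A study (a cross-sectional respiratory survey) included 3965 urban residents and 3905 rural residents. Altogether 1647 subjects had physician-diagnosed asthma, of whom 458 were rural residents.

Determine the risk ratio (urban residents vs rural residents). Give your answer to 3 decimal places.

urban residents with the outcome: 1647 − 458 = 1189
urban residents without the outcome: 3965 − 1189 = 2776
rural residents without the outcome: 3905 − 458 = 3447
risk, urban residents = 1189/3965 = 0.2999
risk, rural residents = 458/3905 = 0.1173
RR = 0.2999 / 0.1173 = 2.557

2.557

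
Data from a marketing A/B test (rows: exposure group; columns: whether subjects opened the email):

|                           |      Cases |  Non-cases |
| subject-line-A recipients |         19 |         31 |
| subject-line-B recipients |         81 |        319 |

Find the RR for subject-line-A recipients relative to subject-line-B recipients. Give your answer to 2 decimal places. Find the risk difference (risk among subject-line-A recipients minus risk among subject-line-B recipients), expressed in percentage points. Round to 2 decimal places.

risk, subject-line-A recipients = 19/50 = 0.3800
risk, subject-line-B recipients = 81/400 = 0.2025
RR = 0.3800 / 0.2025 = 1.88
risk difference = 0.3800 − 0.2025 = 0.1775 → 17.75 percentage points

RR = 1.88; RD = 17.75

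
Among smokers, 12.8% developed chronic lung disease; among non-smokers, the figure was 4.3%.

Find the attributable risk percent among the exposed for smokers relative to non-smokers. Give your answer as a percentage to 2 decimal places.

AR% = (0.12800 − 0.04300) / 0.12800 = 0.6641 → 66.41%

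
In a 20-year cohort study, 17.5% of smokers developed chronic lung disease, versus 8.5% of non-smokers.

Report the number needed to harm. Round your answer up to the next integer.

absolute risk difference = 0.090000
1 / 0.090000 = 11.111 → round up → 12

NNH ≈ 12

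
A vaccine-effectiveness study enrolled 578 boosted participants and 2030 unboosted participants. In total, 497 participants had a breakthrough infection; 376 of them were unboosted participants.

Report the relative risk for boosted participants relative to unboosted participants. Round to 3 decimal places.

RR: 1.130

boosted participants with the outcome: 497 − 376 = 121
boosted participants without the outcome: 578 − 121 = 457
unboosted participants without the outcome: 2030 − 376 = 1654
risk, boosted participants = 121/578 = 0.2093
risk, unboosted participants = 376/2030 = 0.1852
RR = 0.2093 / 0.1852 = 1.130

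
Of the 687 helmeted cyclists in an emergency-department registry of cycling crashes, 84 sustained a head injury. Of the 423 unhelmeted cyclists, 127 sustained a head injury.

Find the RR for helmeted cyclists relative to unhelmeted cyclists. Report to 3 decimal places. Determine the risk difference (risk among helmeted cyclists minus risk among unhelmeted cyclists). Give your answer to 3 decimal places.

RR = 0.407; RD = -0.178

risk, helmeted cyclists = 84/687 = 0.1223
risk, unhelmeted cyclists = 127/423 = 0.3002
RR = 0.1223 / 0.3002 = 0.407
risk difference = 0.1223 − 0.3002 = -0.178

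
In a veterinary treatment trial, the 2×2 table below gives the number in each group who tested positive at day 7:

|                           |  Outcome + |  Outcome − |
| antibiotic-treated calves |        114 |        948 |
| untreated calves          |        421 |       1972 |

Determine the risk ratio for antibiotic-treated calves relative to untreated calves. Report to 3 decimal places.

risk, antibiotic-treated calves = 114/1062 = 0.1073
risk, untreated calves = 421/2393 = 0.1759
RR = 0.1073 / 0.1759 = 0.610

RR ≈ 0.610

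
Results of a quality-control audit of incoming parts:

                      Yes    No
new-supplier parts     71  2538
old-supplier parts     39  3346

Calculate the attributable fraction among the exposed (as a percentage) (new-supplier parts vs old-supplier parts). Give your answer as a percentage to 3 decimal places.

57.663%

risk, new-supplier parts = 71/2609 = 0.02721
risk, old-supplier parts = 39/3385 = 0.01152
AR% = (0.02721 − 0.01152) / 0.02721 = 0.5766 → 57.663%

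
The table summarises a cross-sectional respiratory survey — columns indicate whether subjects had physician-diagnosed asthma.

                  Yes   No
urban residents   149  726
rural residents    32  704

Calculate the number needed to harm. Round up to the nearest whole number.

8

risk, urban residents = 149/875 = 0.170286
risk, rural residents = 32/736 = 0.043478
absolute risk difference = 0.126807
1 / 0.126807 = 7.886 → round up → 8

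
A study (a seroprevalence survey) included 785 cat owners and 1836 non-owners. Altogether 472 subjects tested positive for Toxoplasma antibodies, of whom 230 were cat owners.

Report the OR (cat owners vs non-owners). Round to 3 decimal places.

cat owners without the outcome: 785 − 230 = 555
non-owners with the outcome: 472 − 230 = 242
non-owners without the outcome: 1836 − 242 = 1594
odds, cat owners = 230/555 = 0.4144
odds, non-owners = 242/1594 = 0.1518
OR = 0.4144 / 0.1518 = 2.730

2.730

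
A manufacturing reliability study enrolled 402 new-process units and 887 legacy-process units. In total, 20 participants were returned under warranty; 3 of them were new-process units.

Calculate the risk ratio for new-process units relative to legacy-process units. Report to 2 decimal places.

new-process units without the outcome: 402 − 3 = 399
legacy-process units with the outcome: 20 − 3 = 17
legacy-process units without the outcome: 887 − 17 = 870
risk, new-process units = 3/402 = 0.00746
risk, legacy-process units = 17/887 = 0.01917
RR = 0.00746 / 0.01917 = 0.39

RR: 0.39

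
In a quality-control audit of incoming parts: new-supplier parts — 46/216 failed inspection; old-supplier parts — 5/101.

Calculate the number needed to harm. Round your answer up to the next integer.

NNH: 7

risk, new-supplier parts = 46/216 = 0.212963
risk, old-supplier parts = 5/101 = 0.049505
absolute risk difference = 0.163458
1 / 0.163458 = 6.118 → round up → 7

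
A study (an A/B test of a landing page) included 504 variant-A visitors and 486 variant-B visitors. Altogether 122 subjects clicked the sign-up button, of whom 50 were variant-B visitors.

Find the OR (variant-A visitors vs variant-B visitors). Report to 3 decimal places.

1.453

variant-A visitors with the outcome: 122 − 50 = 72
variant-A visitors without the outcome: 504 − 72 = 432
variant-B visitors without the outcome: 486 − 50 = 436
OR = (72 × 436) / (432 × 50) = 31392/21600 ≈ 1.453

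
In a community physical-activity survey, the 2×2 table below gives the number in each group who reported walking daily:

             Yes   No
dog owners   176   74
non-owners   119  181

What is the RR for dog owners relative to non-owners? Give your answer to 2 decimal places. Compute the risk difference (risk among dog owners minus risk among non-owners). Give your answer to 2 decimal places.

risk, dog owners = 176/250 = 0.7040
risk, non-owners = 119/300 = 0.3967
RR = 0.7040 / 0.3967 = 1.77
risk difference = 0.7040 − 0.3967 = 0.31

RR = 1.77; RD = 0.31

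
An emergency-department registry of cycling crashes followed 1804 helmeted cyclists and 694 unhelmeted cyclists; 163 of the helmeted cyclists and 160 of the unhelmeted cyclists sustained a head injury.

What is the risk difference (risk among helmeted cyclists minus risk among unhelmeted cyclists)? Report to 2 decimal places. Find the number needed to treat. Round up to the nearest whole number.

RD = -0.14; NNT = 8

risk, helmeted cyclists = 163/1804 = 0.0904
risk, unhelmeted cyclists = 160/694 = 0.2305
risk difference = 0.0904 − 0.2305 = -0.14
absolute risk difference = 0.140193
1 / 0.140193 = 7.133 → round up → 8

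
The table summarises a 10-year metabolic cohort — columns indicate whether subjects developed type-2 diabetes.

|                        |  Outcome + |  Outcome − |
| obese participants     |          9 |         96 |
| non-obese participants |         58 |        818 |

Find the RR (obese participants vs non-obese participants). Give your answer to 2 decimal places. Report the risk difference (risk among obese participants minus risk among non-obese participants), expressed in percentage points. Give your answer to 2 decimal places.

risk, obese participants = 9/105 = 0.0857
risk, non-obese participants = 58/876 = 0.0662
RR = 0.0857 / 0.0662 = 1.29
risk difference = 0.0857 − 0.0662 = 0.0195 → 1.95 percentage points

RR = 1.29; RD = 1.95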